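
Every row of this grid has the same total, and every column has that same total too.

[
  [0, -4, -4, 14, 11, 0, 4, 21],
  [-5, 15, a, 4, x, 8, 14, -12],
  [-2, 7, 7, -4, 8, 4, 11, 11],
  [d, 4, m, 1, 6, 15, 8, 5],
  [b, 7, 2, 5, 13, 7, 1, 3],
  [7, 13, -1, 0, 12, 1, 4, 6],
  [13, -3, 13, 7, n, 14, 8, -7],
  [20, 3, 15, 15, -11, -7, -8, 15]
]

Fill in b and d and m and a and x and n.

b = 4, d = 5, m = -2, a = 12, x = 6, n = -3

Rows 1 and 3 both sum to 42, so that's the common total.
Row 5 has 7 + 2 + 5 + 13 + 7 + 1 + 3 = 38; the blank must be 42 − 38 = 4.
Row 7 has 13 − 3 + 13 + 7 + 14 + 8 − 7 = 45; the blank must be 42 − 45 = -3.
Column 5 has 11 + 8 + 6 + 13 + 12 − 3 − 11 = 36; the blank must be 42 − 36 = 6.
Row 2 has -5 + 15 + 4 + 6 + 8 + 14 − 12 = 30; the blank must be 42 − 30 = 12.
Column 1 has 0 − 5 − 2 + 4 + 7 + 13 + 20 = 37; the blank must be 42 − 37 = 5.
Row 4 has 5 + 4 + 1 + 6 + 15 + 8 + 5 = 44; the blank must be 42 − 44 = -2.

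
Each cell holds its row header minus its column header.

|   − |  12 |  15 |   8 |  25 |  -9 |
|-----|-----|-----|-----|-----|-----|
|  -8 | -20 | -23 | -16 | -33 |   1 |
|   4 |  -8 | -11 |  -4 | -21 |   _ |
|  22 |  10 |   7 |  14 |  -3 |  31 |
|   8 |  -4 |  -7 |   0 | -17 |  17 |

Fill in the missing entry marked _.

13

4 − (-9) = 13.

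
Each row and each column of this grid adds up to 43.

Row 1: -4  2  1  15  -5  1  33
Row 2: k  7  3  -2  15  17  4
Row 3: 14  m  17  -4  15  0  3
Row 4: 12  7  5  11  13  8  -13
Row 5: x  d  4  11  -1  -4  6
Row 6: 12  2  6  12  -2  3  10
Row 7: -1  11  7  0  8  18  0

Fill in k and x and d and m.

Row 2 has 7 + 3 − 2 + 15 + 17 + 4 = 44; the blank must be 43 − 44 = -1.
Column 1 has -4 − 1 + 14 + 12 + 12 − 1 = 32; the blank must be 43 − 32 = 11.
Row 5 has 11 + 4 + 11 − 1 − 4 + 6 = 27; the blank must be 43 − 27 = 16.
Row 3 has 14 + 17 − 4 + 15 + 0 + 3 = 45; the blank must be 43 − 45 = -2.

k = -1, x = 11, d = 16, m = -2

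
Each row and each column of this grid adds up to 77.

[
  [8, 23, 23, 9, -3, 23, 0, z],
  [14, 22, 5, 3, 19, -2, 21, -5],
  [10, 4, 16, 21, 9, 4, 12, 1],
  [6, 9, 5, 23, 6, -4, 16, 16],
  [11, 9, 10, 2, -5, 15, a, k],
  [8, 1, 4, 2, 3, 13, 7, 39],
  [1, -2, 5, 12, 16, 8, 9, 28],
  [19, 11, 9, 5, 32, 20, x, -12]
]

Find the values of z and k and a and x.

Row 1 has 8 + 23 + 23 + 9 − 3 + 23 + 0 = 83; the blank must be 77 − 83 = -6.
Column 8 has -6 − 5 + 1 + 16 + 39 + 28 − 12 = 61; the blank must be 77 − 61 = 16.
Row 5 has 11 + 9 + 10 + 2 − 5 + 15 + 16 = 58; the blank must be 77 − 58 = 19.
Row 8 has 19 + 11 + 9 + 5 + 32 + 20 − 12 = 84; the blank must be 77 − 84 = -7.

z = -6, k = 16, a = 19, x = -7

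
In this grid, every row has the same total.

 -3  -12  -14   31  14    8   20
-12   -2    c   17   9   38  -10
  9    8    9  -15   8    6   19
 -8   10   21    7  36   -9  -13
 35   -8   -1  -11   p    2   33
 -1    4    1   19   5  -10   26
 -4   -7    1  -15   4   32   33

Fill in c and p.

c = 4, p = -6

The complete rows each total 44.
Row 2 is missing 44 − 40 = 4 (since -12 − 2 + 17 + 9 + 38 − 10 = 40).
Row 5 is missing 44 − 50 = -6 (since 35 − 8 − 1 − 11 + 2 + 33 = 50).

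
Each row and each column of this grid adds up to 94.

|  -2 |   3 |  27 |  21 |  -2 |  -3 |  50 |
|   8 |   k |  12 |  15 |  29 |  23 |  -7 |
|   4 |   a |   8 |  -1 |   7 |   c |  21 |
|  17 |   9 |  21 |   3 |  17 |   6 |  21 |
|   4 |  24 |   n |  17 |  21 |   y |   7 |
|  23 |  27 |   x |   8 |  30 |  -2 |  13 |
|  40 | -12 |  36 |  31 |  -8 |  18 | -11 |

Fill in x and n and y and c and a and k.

x = -5, n = -5, y = 26, c = 26, a = 29, k = 14

Row 2 has 8 + 12 + 15 + 29 + 23 − 7 = 80; the blank must be 94 − 80 = 14.
Column 2 has 3 + 14 + 9 + 24 + 27 − 12 = 65; the blank must be 94 − 65 = 29.
Row 3 has 4 + 29 + 8 − 1 + 7 + 21 = 68; the blank must be 94 − 68 = 26.
Column 6 has -3 + 23 + 26 + 6 − 2 + 18 = 68; the blank must be 94 − 68 = 26.
Row 5 has 4 + 24 + 17 + 21 + 26 + 7 = 99; the blank must be 94 − 99 = -5.
Row 6 has 23 + 27 + 8 + 30 − 2 + 13 = 99; the blank must be 94 − 99 = -5.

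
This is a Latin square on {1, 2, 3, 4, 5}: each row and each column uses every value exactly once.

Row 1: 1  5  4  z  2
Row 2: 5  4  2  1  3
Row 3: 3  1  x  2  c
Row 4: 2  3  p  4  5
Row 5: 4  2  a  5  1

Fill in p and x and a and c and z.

p = 1, x = 5, a = 3, c = 4, z = 3

For row 3, column 5: column 5 already has {1, 2, 3, 5}; that leaves 4.
Cell (1,4): row 1 already has {1, 2, 4, 5} → 3.
Cell (5,3): row 5 already has {1, 2, 4, 5} → 3.
At (row 3, col 3): row 3 already has {1, 2, 3, 4}, so the value is 5.
At (row 4, col 3): row 4 already has {2, 3, 4, 5}, so the value is 1.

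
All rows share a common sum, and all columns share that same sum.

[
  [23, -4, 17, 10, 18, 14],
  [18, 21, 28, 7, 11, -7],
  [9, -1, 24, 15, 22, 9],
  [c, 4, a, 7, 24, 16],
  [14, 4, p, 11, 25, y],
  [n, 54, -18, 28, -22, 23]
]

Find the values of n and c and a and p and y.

n = 13, c = 1, a = 26, p = 1, y = 23

Rows 1 and 2 both sum to 78, so that's the common total.
Column 6 has 14 − 7 + 9 + 16 + 23 = 55; the blank must be 78 − 55 = 23.
Row 5 has 14 + 4 + 11 + 25 + 23 = 77; the blank must be 78 − 77 = 1.
Row 6 has 54 − 18 + 28 − 22 + 23 = 65; the blank must be 78 − 65 = 13.
Column 1 has 23 + 18 + 9 + 14 + 13 = 77; the blank must be 78 − 77 = 1.
Row 4 has 1 + 4 + 7 + 24 + 16 = 52; the blank must be 78 − 52 = 26.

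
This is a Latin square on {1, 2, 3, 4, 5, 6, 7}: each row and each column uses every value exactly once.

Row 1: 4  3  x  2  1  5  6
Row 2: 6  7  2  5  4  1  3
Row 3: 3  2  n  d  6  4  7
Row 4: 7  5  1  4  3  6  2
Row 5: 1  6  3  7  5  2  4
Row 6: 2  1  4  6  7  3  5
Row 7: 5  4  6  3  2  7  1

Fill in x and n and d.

At (row 3, col 4): column 4 already has {2, 3, 4, 5, 6, 7}, so the value is 1.
For row 1, column 3: row 1 already has {1, 2, 3, 4, 5, 6}; that leaves 7.
For row 3, column 3: row 3 already has {1, 2, 3, 4, 6, 7}; that leaves 5.

x = 7, n = 5, d = 1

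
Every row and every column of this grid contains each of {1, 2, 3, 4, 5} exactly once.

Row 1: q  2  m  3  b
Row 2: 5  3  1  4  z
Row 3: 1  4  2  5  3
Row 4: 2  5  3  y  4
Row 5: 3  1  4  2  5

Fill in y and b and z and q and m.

Cell (1,1): column 1 already has {1, 2, 3, 5} → 4.
Cell (2,5): row 2 already has {1, 3, 4, 5} → 2.
Cell (1,5): column 5 already has {2, 3, 4, 5} → 1.
At (row 1, col 3): row 1 already has {1, 2, 3, 4}, so the value is 5.
Cell (4,4): row 4 already has {2, 3, 4, 5} → 1.

y = 1, b = 1, z = 2, q = 4, m = 5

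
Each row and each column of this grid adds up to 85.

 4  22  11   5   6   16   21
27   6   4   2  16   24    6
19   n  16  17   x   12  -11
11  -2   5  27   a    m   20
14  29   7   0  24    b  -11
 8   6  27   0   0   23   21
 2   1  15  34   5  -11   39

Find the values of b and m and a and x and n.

Column 2: 22 + 6 − 2 + 29 + 6 + 1 = 62, so its missing entry is 85 − 62 = 23.
Row 3: 19 + 23 + 16 + 17 + 12 − 11 = 76, so its missing entry is 85 − 76 = 9.
Column 5: 6 + 16 + 9 + 24 + 0 + 5 = 60, so its missing entry is 85 − 60 = 25.
Row 5: 14 + 29 + 7 + 0 + 24 − 11 = 63, so its missing entry is 85 − 63 = 22.
Row 4: 11 − 2 + 5 + 27 + 25 + 20 = 86, so its missing entry is 85 − 86 = -1.

b = 22, m = -1, a = 25, x = 9, n = 23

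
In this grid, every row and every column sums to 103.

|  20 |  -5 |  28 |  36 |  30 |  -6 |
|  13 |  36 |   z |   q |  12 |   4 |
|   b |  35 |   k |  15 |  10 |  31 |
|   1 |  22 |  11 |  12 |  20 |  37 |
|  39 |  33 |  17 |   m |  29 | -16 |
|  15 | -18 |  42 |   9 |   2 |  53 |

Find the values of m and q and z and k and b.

m = 1, q = 30, z = 8, k = -3, b = 15

Row 5: 39 + 33 + 17 + 29 − 16 = 102, so its missing entry is 103 − 102 = 1.
Column 1: 20 + 13 + 1 + 39 + 15 = 88, so its missing entry is 103 − 88 = 15.
Row 3: 15 + 35 + 15 + 10 + 31 = 106, so its missing entry is 103 − 106 = -3.
Column 3: 28 − 3 + 11 + 17 + 42 = 95, so its missing entry is 103 − 95 = 8.
Row 2: 13 + 36 + 8 + 12 + 4 = 73, so its missing entry is 103 − 73 = 30.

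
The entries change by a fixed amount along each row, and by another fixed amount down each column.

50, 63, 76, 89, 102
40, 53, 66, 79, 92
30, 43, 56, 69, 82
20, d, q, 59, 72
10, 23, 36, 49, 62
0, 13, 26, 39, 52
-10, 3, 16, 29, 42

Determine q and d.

Along each row the entries change by 13 per step; down each column they change by -10.
Row 4: from 20 at column 1, stepping by 13 to column 3 gives 46.
Row 4: from 20 at column 1, stepping by 13 to column 2 gives 33.

q = 46, d = 33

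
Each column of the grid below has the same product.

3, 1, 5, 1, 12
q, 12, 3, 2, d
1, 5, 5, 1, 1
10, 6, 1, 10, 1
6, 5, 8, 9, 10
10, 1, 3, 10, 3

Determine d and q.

Columns 3 and 4 each multiply to 1800, so every column has product 1800.
Column 5: 12×1×1×10×3 = 360, so the missing entry is 1800 ÷ 360 = 5.
Column 1: 3×1×10×6×10 = 1800, so the missing entry is 1800 ÷ 1800 = 1.

d = 5, q = 1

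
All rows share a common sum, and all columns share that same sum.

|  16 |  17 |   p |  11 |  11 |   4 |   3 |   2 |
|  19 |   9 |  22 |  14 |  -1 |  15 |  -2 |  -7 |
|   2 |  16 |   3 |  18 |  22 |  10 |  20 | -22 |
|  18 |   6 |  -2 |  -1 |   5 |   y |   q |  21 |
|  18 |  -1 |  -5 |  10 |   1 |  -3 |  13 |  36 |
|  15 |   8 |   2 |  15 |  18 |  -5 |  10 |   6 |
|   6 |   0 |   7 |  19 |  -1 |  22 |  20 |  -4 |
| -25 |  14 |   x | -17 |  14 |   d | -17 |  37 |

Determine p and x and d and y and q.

p = 5, x = 37, d = 26, y = 0, q = 22

Rows 2 and 3 both sum to 69, so that's the common total.
Row 1: 16 + 17 + 11 + 11 + 4 + 3 + 2 = 64, so its missing entry is 69 − 64 = 5.
Column 3: 5 + 22 + 3 − 2 − 5 + 2 + 7 = 32, so its missing entry is 69 − 32 = 37.
Column 7: 3 − 2 + 20 + 13 + 10 + 20 − 17 = 47, so its missing entry is 69 − 47 = 22.
Row 8: -25 + 14 + 37 − 17 + 14 − 17 + 37 = 43, so its missing entry is 69 − 43 = 26.
Row 4: 18 + 6 − 2 − 1 + 5 + 22 + 21 = 69, so its missing entry is 69 − 69 = 0.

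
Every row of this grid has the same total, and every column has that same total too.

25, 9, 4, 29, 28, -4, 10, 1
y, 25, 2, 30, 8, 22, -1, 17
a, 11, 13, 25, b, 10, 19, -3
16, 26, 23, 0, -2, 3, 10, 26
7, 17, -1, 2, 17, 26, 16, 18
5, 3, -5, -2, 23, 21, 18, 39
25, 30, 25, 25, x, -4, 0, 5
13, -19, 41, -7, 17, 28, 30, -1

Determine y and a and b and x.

Rows 1 and 4 both sum to 102, so that's the common total.
Row 2: 25 + 2 + 30 + 8 + 22 − 1 + 17 = 103, so its missing entry is 102 − 103 = -1.
Column 1: 25 − 1 + 16 + 7 + 5 + 25 + 13 = 90, so its missing entry is 102 − 90 = 12.
Row 3: 12 + 11 + 13 + 25 + 10 + 19 − 3 = 87, so its missing entry is 102 − 87 = 15.
Row 7: 25 + 30 + 25 + 25 − 4 + 0 + 5 = 106, so its missing entry is 102 − 106 = -4.

y = -1, a = 12, b = 15, x = -4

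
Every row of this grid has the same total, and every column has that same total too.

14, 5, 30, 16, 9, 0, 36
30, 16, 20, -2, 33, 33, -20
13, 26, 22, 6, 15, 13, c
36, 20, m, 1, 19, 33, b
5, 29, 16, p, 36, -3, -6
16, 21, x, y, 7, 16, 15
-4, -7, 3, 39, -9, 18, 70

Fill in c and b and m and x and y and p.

Rows 1 and 2 both sum to 110, so that's the common total.
The known cells in row 5 total 77, leaving 110 − 77 = 33 for the blank.
The known cells in row 3 total 95, leaving 110 − 95 = 15 for the blank.
The known cells in column 7 total 110, leaving 110 − 110 = 0 for the blank.
The known cells in column 4 total 93, leaving 110 − 93 = 17 for the blank.
The known cells in row 4 total 109, leaving 110 − 109 = 1 for the blank.
The known cells in row 6 total 92, leaving 110 − 92 = 18 for the blank.

c = 15, b = 0, m = 1, x = 18, y = 17, p = 33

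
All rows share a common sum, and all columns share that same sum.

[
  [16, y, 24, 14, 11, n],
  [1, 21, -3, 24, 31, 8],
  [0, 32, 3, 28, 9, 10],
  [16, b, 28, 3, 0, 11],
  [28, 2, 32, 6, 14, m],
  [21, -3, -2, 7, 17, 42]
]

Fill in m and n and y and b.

Rows 2 and 3 both sum to 82, so that's the common total.
The known cells in row 5 total 82, leaving 82 − 82 = 0 for the blank.
The known cells in row 4 total 58, leaving 82 − 58 = 24 for the blank.
The known cells in column 2 total 76, leaving 82 − 76 = 6 for the blank.
The known cells in row 1 total 71, leaving 82 − 71 = 11 for the blank.

m = 0, n = 11, y = 6, b = 24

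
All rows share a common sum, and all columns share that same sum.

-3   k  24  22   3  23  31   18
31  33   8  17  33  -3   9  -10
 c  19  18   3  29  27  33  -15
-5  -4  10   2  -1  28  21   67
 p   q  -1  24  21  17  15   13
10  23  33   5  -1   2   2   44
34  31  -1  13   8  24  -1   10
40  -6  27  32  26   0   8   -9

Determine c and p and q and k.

Rows 2 and 4 both sum to 118, so that's the common total.
The known cells in row 1 total 118, leaving 118 − 118 = 0 for the blank.
The known cells in row 3 total 114, leaving 118 − 114 = 4 for the blank.
The known cells in column 1 total 111, leaving 118 − 111 = 7 for the blank.
The known cells in row 5 total 96, leaving 118 − 96 = 22 for the blank.

c = 4, p = 7, q = 22, k = 0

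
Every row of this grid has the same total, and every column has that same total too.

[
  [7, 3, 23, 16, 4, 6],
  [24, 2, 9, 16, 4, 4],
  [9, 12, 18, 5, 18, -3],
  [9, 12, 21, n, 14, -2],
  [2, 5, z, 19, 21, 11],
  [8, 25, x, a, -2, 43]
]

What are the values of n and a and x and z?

Rows 1 and 2 both sum to 59, so that's the common total.
Row 4: 9 + 12 + 21 + 14 − 2 = 54, so its missing entry is 59 − 54 = 5.
Column 4: 16 + 16 + 5 + 5 + 19 = 61, so its missing entry is 59 − 61 = -2.
Row 5: 2 + 5 + 19 + 21 + 11 = 58, so its missing entry is 59 − 58 = 1.
Row 6: 8 + 25 − 2 − 2 + 43 = 72, so its missing entry is 59 − 72 = -13.

n = 5, a = -2, x = -13, z = 1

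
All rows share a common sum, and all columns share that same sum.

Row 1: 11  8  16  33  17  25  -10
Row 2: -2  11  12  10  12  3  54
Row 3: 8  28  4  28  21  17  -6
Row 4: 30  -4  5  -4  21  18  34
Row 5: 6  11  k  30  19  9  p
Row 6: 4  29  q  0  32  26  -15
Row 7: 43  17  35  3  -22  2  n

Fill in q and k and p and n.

q = 24, k = 4, p = 21, n = 22

Rows 1 and 2 both sum to 100, so that's the common total.
The known cells in row 7 total 78, leaving 100 − 78 = 22 for the blank.
The known cells in column 7 total 79, leaving 100 − 79 = 21 for the blank.
The known cells in row 5 total 96, leaving 100 − 96 = 4 for the blank.
The known cells in row 6 total 76, leaving 100 − 76 = 24 for the blank.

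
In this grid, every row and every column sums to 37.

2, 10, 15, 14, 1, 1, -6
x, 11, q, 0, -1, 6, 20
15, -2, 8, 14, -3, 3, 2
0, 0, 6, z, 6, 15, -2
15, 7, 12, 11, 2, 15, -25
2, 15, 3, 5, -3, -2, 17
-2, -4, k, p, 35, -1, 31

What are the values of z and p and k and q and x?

The known cells in row 4 total 25, leaving 37 − 25 = 12 for the blank.
The known cells in column 1 total 32, leaving 37 − 32 = 5 for the blank.
The known cells in row 2 total 41, leaving 37 − 41 = -4 for the blank.
The known cells in column 3 total 40, leaving 37 − 40 = -3 for the blank.
The known cells in row 7 total 56, leaving 37 − 56 = -19 for the blank.

z = 12, p = -19, k = -3, q = -4, x = 5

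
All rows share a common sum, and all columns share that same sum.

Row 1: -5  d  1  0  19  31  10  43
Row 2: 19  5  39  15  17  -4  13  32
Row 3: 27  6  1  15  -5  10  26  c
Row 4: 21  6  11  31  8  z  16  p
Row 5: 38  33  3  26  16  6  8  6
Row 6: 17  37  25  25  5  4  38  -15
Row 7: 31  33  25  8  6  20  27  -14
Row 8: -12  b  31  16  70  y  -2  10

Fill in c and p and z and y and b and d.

Rows 2 and 5 both sum to 136, so that's the common total.
Row 1: -5 + 1 + 0 + 19 + 31 + 10 + 43 = 99, so its missing entry is 136 − 99 = 37.
Column 2: 37 + 5 + 6 + 6 + 33 + 37 + 33 = 157, so its missing entry is 136 − 157 = -21.
Row 3: 27 + 6 + 1 + 15 − 5 + 10 + 26 = 80, so its missing entry is 136 − 80 = 56.
Column 8: 43 + 32 + 56 + 6 − 15 − 14 + 10 = 118, so its missing entry is 136 − 118 = 18.
Row 8: -12 − 21 + 31 + 16 + 70 − 2 + 10 = 92, so its missing entry is 136 − 92 = 44.
Row 4: 21 + 6 + 11 + 31 + 8 + 16 + 18 = 111, so its missing entry is 136 − 111 = 25.

c = 56, p = 18, z = 25, y = 44, b = -21, d = 37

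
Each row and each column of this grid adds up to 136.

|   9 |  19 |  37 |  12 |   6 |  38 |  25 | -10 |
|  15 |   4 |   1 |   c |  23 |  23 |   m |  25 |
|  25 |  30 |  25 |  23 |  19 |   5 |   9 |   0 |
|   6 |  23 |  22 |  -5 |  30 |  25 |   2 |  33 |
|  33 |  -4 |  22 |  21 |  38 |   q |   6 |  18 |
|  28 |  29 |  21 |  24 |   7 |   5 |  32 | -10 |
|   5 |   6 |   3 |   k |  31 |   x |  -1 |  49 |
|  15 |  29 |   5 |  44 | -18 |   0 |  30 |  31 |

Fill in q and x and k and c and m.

The known cells in row 5 total 134, leaving 136 − 134 = 2 for the blank.
The known cells in column 6 total 98, leaving 136 − 98 = 38 for the blank.
The known cells in column 7 total 103, leaving 136 − 103 = 33 for the blank.
The known cells in row 7 total 131, leaving 136 − 131 = 5 for the blank.
The known cells in row 2 total 124, leaving 136 − 124 = 12 for the blank.

q = 2, x = 38, k = 5, c = 12, m = 33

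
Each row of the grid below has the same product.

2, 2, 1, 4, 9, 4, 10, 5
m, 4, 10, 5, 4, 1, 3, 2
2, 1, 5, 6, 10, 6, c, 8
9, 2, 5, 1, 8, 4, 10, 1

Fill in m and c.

Rows 1 and 4 each multiply to 28800, so every row has product 28800.
Row 2: 4×10×5×4×1×3×2 = 4800, so the missing entry is 28800 ÷ 4800 = 6.
Row 3: 2×1×5×6×10×6×8 = 28800, so the missing entry is 28800 ÷ 28800 = 1.

m = 6, c = 1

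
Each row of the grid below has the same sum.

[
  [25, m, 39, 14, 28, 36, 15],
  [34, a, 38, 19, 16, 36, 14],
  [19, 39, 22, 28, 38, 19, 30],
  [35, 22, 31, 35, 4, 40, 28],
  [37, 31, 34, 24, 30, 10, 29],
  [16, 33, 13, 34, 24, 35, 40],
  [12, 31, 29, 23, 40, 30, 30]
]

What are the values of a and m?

Rows 3 and 7 both add up to 195, so every row sums to 195.
Row 2: 34 + 38 + 19 + 16 + 36 + 14 = 157, so the missing entry is 195 − 157 = 38.
Row 1: 25 + 39 + 14 + 28 + 36 + 15 = 157, so the missing entry is 195 − 157 = 38.

a = 38, m = 38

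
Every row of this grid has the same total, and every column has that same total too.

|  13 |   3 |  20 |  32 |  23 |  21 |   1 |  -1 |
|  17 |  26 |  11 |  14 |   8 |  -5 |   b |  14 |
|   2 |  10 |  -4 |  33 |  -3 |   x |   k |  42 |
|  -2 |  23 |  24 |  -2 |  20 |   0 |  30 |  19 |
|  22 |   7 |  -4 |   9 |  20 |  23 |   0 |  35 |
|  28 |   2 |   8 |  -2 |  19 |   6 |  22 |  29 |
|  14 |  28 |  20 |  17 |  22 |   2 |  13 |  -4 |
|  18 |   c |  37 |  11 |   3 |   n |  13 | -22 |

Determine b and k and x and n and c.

Rows 1 and 4 both sum to 112, so that's the common total.
Column 2: 3 + 26 + 10 + 23 + 7 + 2 + 28 = 99, so its missing entry is 112 − 99 = 13.
Row 2: 17 + 26 + 11 + 14 + 8 − 5 + 14 = 85, so its missing entry is 112 − 85 = 27.
Column 7: 1 + 27 + 30 + 0 + 22 + 13 + 13 = 106, so its missing entry is 112 − 106 = 6.
Row 8: 18 + 13 + 37 + 11 + 3 + 13 − 22 = 73, so its missing entry is 112 − 73 = 39.
Row 3: 2 + 10 − 4 + 33 − 3 + 6 + 42 = 86, so its missing entry is 112 − 86 = 26.

b = 27, k = 6, x = 26, n = 39, c = 13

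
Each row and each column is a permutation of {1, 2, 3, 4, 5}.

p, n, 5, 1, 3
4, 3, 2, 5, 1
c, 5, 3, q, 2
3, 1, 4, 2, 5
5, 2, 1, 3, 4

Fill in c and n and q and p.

c = 1, n = 4, q = 4, p = 2

Cell (3,4): column 4 already has {1, 2, 3, 5} → 4.
At (row 1, col 2): column 2 already has {1, 2, 3, 5}, so the value is 4.
Cell (3,1): row 3 already has {2, 3, 4, 5} → 1.
Cell (1,1): row 1 already has {1, 3, 4, 5} → 2.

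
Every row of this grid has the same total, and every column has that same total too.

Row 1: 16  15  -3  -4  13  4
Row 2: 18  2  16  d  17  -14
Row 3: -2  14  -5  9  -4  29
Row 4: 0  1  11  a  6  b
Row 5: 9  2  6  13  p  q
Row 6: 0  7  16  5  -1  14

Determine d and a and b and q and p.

d = 2, a = 16, b = 7, q = 1, p = 10

Rows 1 and 3 both sum to 41, so that's the common total.
Column 5 has 13 + 17 − 4 + 6 − 1 = 31; the blank must be 41 − 31 = 10.
Row 5 has 9 + 2 + 6 + 13 + 10 = 40; the blank must be 41 − 40 = 1.
Row 2 has 18 + 2 + 16 + 17 − 14 = 39; the blank must be 41 − 39 = 2.
Column 4 has -4 + 2 + 9 + 13 + 5 = 25; the blank must be 41 − 25 = 16.
Row 4 has 0 + 1 + 11 + 16 + 6 = 34; the blank must be 41 − 34 = 7.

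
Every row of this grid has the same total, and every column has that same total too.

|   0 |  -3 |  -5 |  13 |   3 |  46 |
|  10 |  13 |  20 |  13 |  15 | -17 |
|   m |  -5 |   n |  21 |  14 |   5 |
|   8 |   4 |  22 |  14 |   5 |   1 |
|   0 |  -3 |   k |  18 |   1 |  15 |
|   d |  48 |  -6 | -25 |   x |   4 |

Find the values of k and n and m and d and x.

Rows 1 and 2 both sum to 54, so that's the common total.
Column 5 has 3 + 15 + 14 + 5 + 1 = 38; the blank must be 54 − 38 = 16.
Row 5 has 0 − 3 + 18 + 1 + 15 = 31; the blank must be 54 − 31 = 23.
Row 6 has 48 − 6 − 25 + 16 + 4 = 37; the blank must be 54 − 37 = 17.
Column 1 has 0 + 10 + 8 + 0 + 17 = 35; the blank must be 54 − 35 = 19.
Row 3 has 19 − 5 + 21 + 14 + 5 = 54; the blank must be 54 − 54 = 0.

k = 23, n = 0, m = 19, d = 17, x = 16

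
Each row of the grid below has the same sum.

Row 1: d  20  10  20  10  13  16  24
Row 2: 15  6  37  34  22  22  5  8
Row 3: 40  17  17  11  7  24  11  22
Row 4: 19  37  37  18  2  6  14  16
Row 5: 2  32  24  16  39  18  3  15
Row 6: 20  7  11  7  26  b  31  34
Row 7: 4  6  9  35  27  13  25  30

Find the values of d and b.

The complete rows each total 149.
Row 1 is missing 149 − 113 = 36 (since 20 + 10 + 20 + 10 + 13 + 16 + 24 = 113).
Row 6 is missing 149 − 136 = 13 (since 20 + 7 + 11 + 7 + 26 + 31 + 34 = 136).

d = 36, b = 13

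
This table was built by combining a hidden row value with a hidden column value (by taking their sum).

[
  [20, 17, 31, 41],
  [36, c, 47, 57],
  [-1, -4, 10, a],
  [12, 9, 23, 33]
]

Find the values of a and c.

The difference between any two rows is the same in every column — this is an addition table with the headers hidden.
Row 3 minus row 1 is -1 − 20 = -21, so its entry in column 4 is 41 + (-21) = 20.
Row 2 minus row 1 is 36 − 20 = 16, so its entry in column 2 is 17 + 16 = 33.

a = 20, c = 33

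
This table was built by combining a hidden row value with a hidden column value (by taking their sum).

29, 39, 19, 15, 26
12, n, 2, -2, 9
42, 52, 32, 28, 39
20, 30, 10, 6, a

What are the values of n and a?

n = 22, a = 17

The difference between any two rows is the same in every column — this is an addition table with the headers hidden.
Row 2 minus row 1 is 12 − 29 = -17, so its entry in column 2 is 39 + (-17) = 22.
Row 4 minus row 1 is 20 − 29 = -9, so its entry in column 5 is 26 + (-9) = 17.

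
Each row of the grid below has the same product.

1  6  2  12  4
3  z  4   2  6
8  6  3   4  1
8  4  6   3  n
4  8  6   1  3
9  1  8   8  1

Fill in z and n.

z = 4, n = 1

Rows 5 and 6 each multiply to 576, so every row has product 576.
Row 2: 3×4×2×6 = 144, so the missing entry is 576 ÷ 144 = 4.
Row 4: 8×4×6×3 = 576, so the missing entry is 576 ÷ 576 = 1.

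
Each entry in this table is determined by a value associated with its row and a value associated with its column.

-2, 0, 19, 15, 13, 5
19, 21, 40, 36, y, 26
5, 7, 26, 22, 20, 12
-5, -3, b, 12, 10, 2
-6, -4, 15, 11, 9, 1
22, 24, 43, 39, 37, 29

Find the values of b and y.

b = 16, y = 34

The difference between any two rows is the same in every column — this is an addition table with the headers hidden.
Row 4 minus row 1 is 2 − 5 = -3, so its entry in column 3 is 19 + (-3) = 16.
Row 2 minus row 1 is 26 − 5 = 21, so its entry in column 5 is 13 + 21 = 34.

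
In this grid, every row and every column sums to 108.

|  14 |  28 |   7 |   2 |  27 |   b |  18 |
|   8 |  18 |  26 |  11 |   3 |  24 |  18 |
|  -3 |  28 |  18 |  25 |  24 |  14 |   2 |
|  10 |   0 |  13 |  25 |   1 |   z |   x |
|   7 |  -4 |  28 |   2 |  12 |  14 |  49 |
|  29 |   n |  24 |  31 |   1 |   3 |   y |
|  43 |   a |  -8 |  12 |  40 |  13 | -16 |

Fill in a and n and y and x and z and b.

a = 24, n = 14, y = 6, x = 31, z = 28, b = 12

Row 7 has 43 − 8 + 12 + 40 + 13 − 16 = 84; the blank must be 108 − 84 = 24.
Column 2 has 28 + 18 + 28 + 0 − 4 + 24 = 94; the blank must be 108 − 94 = 14.
Row 6 has 29 + 14 + 24 + 31 + 1 + 3 = 102; the blank must be 108 − 102 = 6.
Row 1 has 14 + 28 + 7 + 2 + 27 + 18 = 96; the blank must be 108 − 96 = 12.
Column 7 has 18 + 18 + 2 + 49 + 6 − 16 = 77; the blank must be 108 − 77 = 31.
Row 4 has 10 + 0 + 13 + 25 + 1 + 31 = 80; the blank must be 108 − 80 = 28.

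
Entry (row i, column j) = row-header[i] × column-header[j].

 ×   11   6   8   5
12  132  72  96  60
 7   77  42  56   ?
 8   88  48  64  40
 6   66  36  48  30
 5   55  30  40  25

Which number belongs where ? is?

35

7 × 5 = 35.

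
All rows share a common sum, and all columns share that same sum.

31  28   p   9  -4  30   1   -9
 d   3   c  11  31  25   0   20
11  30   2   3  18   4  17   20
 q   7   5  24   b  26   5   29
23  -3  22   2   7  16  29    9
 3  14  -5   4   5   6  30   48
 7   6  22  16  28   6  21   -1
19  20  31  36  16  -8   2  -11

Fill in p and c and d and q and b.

Rows 3 and 5 both sum to 105, so that's the common total.
Column 5: -4 + 31 + 18 + 7 + 5 + 28 + 16 = 101, so its missing entry is 105 − 101 = 4.
Row 4: 7 + 5 + 24 + 4 + 26 + 5 + 29 = 100, so its missing entry is 105 − 100 = 5.
Row 1: 31 + 28 + 9 − 4 + 30 + 1 − 9 = 86, so its missing entry is 105 − 86 = 19.
Column 3: 19 + 2 + 5 + 22 − 5 + 22 + 31 = 96, so its missing entry is 105 − 96 = 9.
Row 2: 3 + 9 + 11 + 31 + 25 + 0 + 20 = 99, so its missing entry is 105 − 99 = 6.

p = 19, c = 9, d = 6, q = 5, b = 4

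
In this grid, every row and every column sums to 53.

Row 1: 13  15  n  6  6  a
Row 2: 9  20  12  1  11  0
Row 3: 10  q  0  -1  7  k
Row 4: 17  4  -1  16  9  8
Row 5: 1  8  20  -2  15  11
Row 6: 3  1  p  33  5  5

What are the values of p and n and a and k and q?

p = 6, n = 16, a = -3, k = 32, q = 5

Column 2: 15 + 20 + 4 + 8 + 1 = 48, so its missing entry is 53 − 48 = 5.
Row 3: 10 + 5 + 0 − 1 + 7 = 21, so its missing entry is 53 − 21 = 32.
Column 6: 0 + 32 + 8 + 11 + 5 = 56, so its missing entry is 53 − 56 = -3.
Row 1: 13 + 15 + 6 + 6 − 3 = 37, so its missing entry is 53 − 37 = 16.
Row 6: 3 + 1 + 33 + 5 + 5 = 47, so its missing entry is 53 − 47 = 6.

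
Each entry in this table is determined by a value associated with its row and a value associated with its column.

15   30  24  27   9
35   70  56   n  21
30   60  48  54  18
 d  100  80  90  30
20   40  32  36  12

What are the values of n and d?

Each row is a constant multiple of every other row — this is a multiplication table with the headers hidden.
Row 2 is 70/30 = 7/3 times row 1, so its entry in column 4 is 27 × 7/3 = 63.
Row 4 is 100/30 = 10/3 times row 1, so its entry in column 1 is 15 × 10/3 = 50.

n = 63, d = 50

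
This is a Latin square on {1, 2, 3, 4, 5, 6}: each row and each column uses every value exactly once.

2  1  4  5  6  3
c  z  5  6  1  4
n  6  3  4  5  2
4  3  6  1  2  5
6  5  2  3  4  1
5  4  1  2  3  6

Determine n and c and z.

Cell (2,2): column 2 already has {1, 3, 4, 5, 6} → 2.
At (row 2, col 1): row 2 already has {1, 2, 4, 5, 6}, so the value is 3.
For row 3, column 1: row 3 already has {2, 3, 4, 5, 6}; that leaves 1.

n = 1, c = 3, z = 2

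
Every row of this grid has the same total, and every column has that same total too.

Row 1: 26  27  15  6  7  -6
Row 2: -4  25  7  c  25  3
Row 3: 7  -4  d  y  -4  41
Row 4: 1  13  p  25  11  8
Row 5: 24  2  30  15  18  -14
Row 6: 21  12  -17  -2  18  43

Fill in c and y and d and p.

c = 19, y = 12, d = 23, p = 17

Rows 1 and 5 both sum to 75, so that's the common total.
The known cells in row 4 total 58, leaving 75 − 58 = 17 for the blank.
The known cells in row 2 total 56, leaving 75 − 56 = 19 for the blank.
The known cells in column 4 total 63, leaving 75 − 63 = 12 for the blank.
The known cells in row 3 total 52, leaving 75 − 52 = 23 for the blank.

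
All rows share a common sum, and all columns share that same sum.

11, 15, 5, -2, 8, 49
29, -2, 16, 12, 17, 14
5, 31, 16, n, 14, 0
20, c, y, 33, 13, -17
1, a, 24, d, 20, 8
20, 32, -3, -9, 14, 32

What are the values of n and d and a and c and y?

n = 20, d = 32, a = 1, c = 9, y = 28

Rows 1 and 2 both sum to 86, so that's the common total.
Row 3: 5 + 31 + 16 + 14 + 0 = 66, so its missing entry is 86 − 66 = 20.
Column 4: -2 + 12 + 20 + 33 − 9 = 54, so its missing entry is 86 − 54 = 32.
Column 3: 5 + 16 + 16 + 24 − 3 = 58, so its missing entry is 86 − 58 = 28.
Row 4: 20 + 28 + 33 + 13 − 17 = 77, so its missing entry is 86 − 77 = 9.
Row 5: 1 + 24 + 32 + 20 + 8 = 85, so its missing entry is 86 − 85 = 1.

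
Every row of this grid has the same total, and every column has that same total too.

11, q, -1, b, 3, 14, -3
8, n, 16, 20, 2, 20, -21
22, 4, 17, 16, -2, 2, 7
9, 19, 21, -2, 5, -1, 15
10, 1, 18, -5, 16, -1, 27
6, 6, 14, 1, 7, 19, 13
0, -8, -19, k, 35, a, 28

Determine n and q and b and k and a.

Rows 3 and 4 both sum to 66, so that's the common total.
The known cells in column 6 total 53, leaving 66 − 53 = 13 for the blank.
The known cells in row 2 total 45, leaving 66 − 45 = 21 for the blank.
The known cells in column 2 total 43, leaving 66 − 43 = 23 for the blank.
The known cells in row 1 total 47, leaving 66 − 47 = 19 for the blank.
The known cells in row 7 total 49, leaving 66 − 49 = 17 for the blank.

n = 21, q = 23, b = 19, k = 17, a = 13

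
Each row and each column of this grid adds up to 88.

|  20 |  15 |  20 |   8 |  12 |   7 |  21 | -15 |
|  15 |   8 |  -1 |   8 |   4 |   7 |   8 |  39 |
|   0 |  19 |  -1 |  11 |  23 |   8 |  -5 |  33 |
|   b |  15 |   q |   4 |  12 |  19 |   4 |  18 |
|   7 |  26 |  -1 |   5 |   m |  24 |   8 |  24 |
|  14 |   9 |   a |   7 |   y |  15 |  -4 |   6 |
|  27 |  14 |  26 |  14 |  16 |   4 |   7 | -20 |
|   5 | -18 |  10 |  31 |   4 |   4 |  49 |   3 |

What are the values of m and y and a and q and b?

m = -5, y = 22, a = 19, q = 16, b = 0

Row 5 has 7 + 26 − 1 + 5 + 24 + 8 + 24 = 93; the blank must be 88 − 93 = -5.
Column 5 has 12 + 4 + 23 + 12 − 5 + 16 + 4 = 66; the blank must be 88 − 66 = 22.
Column 1 has 20 + 15 + 0 + 7 + 14 + 27 + 5 = 88; the blank must be 88 − 88 = 0.
Row 4 has 0 + 15 + 4 + 12 + 19 + 4 + 18 = 72; the blank must be 88 − 72 = 16.
Row 6 has 14 + 9 + 7 + 22 + 15 − 4 + 6 = 69; the blank must be 88 − 69 = 19.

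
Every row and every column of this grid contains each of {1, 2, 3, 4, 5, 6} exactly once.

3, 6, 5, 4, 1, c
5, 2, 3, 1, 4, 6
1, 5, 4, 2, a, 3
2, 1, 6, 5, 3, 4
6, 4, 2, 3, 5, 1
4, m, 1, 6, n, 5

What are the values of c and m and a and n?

c = 2, m = 3, a = 6, n = 2

For row 6, column 2: column 2 already has {1, 2, 4, 5, 6}; that leaves 3.
For row 6, column 5: row 6 already has {1, 3, 4, 5, 6}; that leaves 2.
For row 1, column 6: row 1 already has {1, 3, 4, 5, 6}; that leaves 2.
At (row 3, col 5): row 3 already has {1, 2, 3, 4, 5}, so the value is 6.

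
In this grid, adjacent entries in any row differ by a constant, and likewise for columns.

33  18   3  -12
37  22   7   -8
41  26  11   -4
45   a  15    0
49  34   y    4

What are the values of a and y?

Along each row the entries change by -15 per step; down each column they change by 4.
Row 4: from 45 at column 1, stepping by -15 to column 2 gives 30.
Row 5: from 49 at column 1, stepping by -15 to column 3 gives 19.

a = 30, y = 19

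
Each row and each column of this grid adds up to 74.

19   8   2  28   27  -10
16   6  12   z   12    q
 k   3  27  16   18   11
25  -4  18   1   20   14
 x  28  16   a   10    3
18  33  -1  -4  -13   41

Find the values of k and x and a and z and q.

Column 6 has -10 + 11 + 14 + 3 + 41 = 59; the blank must be 74 − 59 = 15.
Row 3 has 3 + 27 + 16 + 18 + 11 = 75; the blank must be 74 − 75 = -1.
Column 1 has 19 + 16 − 1 + 25 + 18 = 77; the blank must be 74 − 77 = -3.
Row 5 has -3 + 28 + 16 + 10 + 3 = 54; the blank must be 74 − 54 = 20.
Row 2 has 16 + 6 + 12 + 12 + 15 = 61; the blank must be 74 − 61 = 13.

k = -1, x = -3, a = 20, z = 13, q = 15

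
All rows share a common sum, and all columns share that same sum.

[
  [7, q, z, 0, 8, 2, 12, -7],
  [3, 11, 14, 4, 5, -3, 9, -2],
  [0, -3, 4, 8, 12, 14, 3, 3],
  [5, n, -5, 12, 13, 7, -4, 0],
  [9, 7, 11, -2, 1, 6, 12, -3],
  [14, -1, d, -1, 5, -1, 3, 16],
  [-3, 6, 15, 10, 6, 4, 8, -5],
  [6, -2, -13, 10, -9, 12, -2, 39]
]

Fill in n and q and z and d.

Rows 2 and 3 both sum to 41, so that's the common total.
The known cells in row 4 total 28, leaving 41 − 28 = 13 for the blank.
The known cells in row 6 total 35, leaving 41 − 35 = 6 for the blank.
The known cells in column 3 total 32, leaving 41 − 32 = 9 for the blank.
The known cells in row 1 total 31, leaving 41 − 31 = 10 for the blank.

n = 13, q = 10, z = 9, d = 6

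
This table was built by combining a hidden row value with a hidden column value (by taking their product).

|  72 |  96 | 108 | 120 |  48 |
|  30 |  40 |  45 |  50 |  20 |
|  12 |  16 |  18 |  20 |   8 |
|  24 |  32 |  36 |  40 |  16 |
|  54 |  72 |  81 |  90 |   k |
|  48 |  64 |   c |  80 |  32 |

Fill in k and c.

Each row is a constant multiple of every other row — this is a multiplication table with the headers hidden.
Row 5 is 72/96 = 3/4 times row 1, so its entry in column 5 is 48 × 3/4 = 36.
Row 6 is 64/96 = 2/3 times row 1, so its entry in column 3 is 108 × 2/3 = 72.

k = 36, c = 72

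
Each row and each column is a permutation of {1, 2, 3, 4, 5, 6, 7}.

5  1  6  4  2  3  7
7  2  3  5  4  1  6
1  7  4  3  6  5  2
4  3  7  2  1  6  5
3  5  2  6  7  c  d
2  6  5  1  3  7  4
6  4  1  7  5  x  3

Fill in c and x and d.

c = 4, x = 2, d = 1

For row 5, column 7: column 7 already has {2, 3, 4, 5, 6, 7}; that leaves 1.
At (row 5, col 6): row 5 already has {1, 2, 3, 5, 6, 7}, so the value is 4.
For row 7, column 6: row 7 already has {1, 3, 4, 5, 6, 7}; that leaves 2.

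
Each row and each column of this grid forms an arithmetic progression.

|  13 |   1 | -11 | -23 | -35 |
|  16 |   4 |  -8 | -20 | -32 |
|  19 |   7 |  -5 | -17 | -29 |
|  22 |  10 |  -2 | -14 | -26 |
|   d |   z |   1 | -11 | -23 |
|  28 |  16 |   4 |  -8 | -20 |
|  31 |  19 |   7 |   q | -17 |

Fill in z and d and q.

Along each row the entries change by -12 per step; down each column they change by 3.
Row 5: from 1 at column 3, stepping by -12 to column 2 gives 13.
Row 5: from 1 at column 3, stepping by -12 to column 1 gives 25.
Row 7: from 31 at column 1, stepping by -12 to column 4 gives -5.

z = 13, d = 25, q = -5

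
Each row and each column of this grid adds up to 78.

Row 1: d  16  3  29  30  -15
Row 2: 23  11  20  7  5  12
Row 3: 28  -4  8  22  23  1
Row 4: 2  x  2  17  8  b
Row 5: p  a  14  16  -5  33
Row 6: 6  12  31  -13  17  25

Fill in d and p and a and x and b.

Row 1: 16 + 3 + 29 + 30 − 15 = 63, so its missing entry is 78 − 63 = 15.
Column 1: 15 + 23 + 28 + 2 + 6 = 74, so its missing entry is 78 − 74 = 4.
Row 5: 4 + 14 + 16 − 5 + 33 = 62, so its missing entry is 78 − 62 = 16.
Column 2: 16 + 11 − 4 + 16 + 12 = 51, so its missing entry is 78 − 51 = 27.
Row 4: 2 + 27 + 2 + 17 + 8 = 56, so its missing entry is 78 − 56 = 22.

d = 15, p = 4, a = 16, x = 27, b = 22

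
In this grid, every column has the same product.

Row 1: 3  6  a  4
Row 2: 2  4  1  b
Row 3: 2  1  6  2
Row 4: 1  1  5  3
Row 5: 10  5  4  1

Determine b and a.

Columns 1 and 2 each multiply to 120, so every column has product 120.
Column 4: 4×2×3×1 = 24, so the missing entry is 120 ÷ 24 = 5.
Column 3: 1×6×5×4 = 120, so the missing entry is 120 ÷ 120 = 1.

b = 5, a = 1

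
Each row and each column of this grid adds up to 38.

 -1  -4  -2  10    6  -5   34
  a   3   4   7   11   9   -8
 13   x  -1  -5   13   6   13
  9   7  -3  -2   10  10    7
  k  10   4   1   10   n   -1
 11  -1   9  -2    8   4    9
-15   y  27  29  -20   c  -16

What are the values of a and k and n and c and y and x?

a = 12, k = 9, n = 5, c = 9, y = 24, x = -1

The known cells in row 3 total 39, leaving 38 − 39 = -1 for the blank.
The known cells in column 2 total 14, leaving 38 − 14 = 24 for the blank.
The known cells in row 7 total 29, leaving 38 − 29 = 9 for the blank.
The known cells in column 6 total 33, leaving 38 − 33 = 5 for the blank.
The known cells in row 5 total 29, leaving 38 − 29 = 9 for the blank.
The known cells in row 2 total 26, leaving 38 − 26 = 12 for the blank.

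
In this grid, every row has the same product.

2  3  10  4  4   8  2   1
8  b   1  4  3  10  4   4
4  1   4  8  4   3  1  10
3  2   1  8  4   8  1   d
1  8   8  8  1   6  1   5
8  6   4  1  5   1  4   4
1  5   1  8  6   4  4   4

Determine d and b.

Rows 5 and 6 each multiply to 15360, so every row has product 15360.
Row 4: 3×2×1×8×4×8×1 = 1536, so the missing entry is 15360 ÷ 1536 = 10.
Row 2: 8×1×4×3×10×4×4 = 15360, so the missing entry is 15360 ÷ 15360 = 1.

d = 10, b = 1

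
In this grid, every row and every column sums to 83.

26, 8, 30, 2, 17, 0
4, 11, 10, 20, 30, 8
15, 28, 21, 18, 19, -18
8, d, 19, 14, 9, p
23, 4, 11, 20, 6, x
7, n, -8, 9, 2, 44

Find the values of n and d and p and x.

n = 29, d = 3, p = 30, x = 19

The known cells in row 5 total 64, leaving 83 − 64 = 19 for the blank.
The known cells in row 6 total 54, leaving 83 − 54 = 29 for the blank.
The known cells in column 2 total 80, leaving 83 − 80 = 3 for the blank.
The known cells in row 4 total 53, leaving 83 − 53 = 30 for the blank.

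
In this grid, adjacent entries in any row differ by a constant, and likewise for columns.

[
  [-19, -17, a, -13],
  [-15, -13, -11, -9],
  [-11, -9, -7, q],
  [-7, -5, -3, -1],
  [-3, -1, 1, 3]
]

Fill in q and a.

Along each row the entries change by 2 per step; down each column they change by 4.
Row 3: from -11 at column 1, stepping by 2 to column 4 gives -5.
Row 1: from -19 at column 1, stepping by 2 to column 3 gives -15.

q = -5, a = -15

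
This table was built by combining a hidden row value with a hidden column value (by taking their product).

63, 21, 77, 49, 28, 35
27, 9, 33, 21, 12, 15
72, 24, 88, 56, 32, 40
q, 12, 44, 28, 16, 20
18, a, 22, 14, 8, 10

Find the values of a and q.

a = 6, q = 36

Each row is a constant multiple of every other row — this is a multiplication table with the headers hidden.
Row 5 is 8/28 = 2/7 times row 1, so its entry in column 2 is 21 × 2/7 = 6.
Row 4 is 16/28 = 4/7 times row 1, so its entry in column 1 is 63 × 4/7 = 36.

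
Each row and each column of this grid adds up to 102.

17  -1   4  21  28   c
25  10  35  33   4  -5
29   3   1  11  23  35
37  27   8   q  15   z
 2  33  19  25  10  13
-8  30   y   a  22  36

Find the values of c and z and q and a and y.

Row 1 has 17 − 1 + 4 + 21 + 28 = 69; the blank must be 102 − 69 = 33.
Column 6 has 33 − 5 + 35 + 13 + 36 = 112; the blank must be 102 − 112 = -10.
Row 4 has 37 + 27 + 8 + 15 − 10 = 77; the blank must be 102 − 77 = 25.
Column 4 has 21 + 33 + 11 + 25 + 25 = 115; the blank must be 102 − 115 = -13.
Row 6 has -8 + 30 − 13 + 22 + 36 = 67; the blank must be 102 − 67 = 35.

c = 33, z = -10, q = 25, a = -13, y = 35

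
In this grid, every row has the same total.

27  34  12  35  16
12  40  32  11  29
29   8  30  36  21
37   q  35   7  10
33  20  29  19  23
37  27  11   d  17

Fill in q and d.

q = 35, d = 32

Row 1 sums to 124 and so does row 5; that's the common total.
In row 4 the known cells total 89, leaving 124 − 89 = 35.
In row 6 the known cells total 92, leaving 124 − 92 = 32.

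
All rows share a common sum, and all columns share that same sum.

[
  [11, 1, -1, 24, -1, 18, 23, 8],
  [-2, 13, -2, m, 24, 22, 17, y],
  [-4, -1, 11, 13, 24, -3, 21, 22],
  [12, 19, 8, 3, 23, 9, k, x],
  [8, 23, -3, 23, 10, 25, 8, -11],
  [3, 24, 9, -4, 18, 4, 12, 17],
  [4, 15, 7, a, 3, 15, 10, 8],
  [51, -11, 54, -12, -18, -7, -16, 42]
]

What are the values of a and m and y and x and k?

Rows 1 and 3 both sum to 83, so that's the common total.
The known cells in column 7 total 75, leaving 83 − 75 = 8 for the blank.
The known cells in row 4 total 82, leaving 83 − 82 = 1 for the blank.
The known cells in column 8 total 87, leaving 83 − 87 = -4 for the blank.
The known cells in row 7 total 62, leaving 83 − 62 = 21 for the blank.
The known cells in row 2 total 68, leaving 83 − 68 = 15 for the blank.

a = 21, m = 15, y = -4, x = 1, k = 8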